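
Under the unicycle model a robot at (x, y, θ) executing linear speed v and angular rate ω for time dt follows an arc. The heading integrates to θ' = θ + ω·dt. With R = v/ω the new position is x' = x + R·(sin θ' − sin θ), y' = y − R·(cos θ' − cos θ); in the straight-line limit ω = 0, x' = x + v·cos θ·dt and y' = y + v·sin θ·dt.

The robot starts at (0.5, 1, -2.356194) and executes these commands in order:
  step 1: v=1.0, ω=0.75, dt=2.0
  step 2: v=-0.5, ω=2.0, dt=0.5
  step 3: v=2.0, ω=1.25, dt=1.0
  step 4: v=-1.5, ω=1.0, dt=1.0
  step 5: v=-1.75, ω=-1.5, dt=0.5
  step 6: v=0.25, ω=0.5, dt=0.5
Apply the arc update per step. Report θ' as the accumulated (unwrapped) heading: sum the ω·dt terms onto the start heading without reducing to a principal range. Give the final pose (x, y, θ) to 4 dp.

step 1: θ'=-0.8562 (R=1.3333) → pose (0.4357, -0.8166, -0.8562)
step 2: θ'=0.1438 (R=-0.2500) → pose (0.2110, -0.7330, 0.1438)
step 3: θ'=1.3938 (R=1.6000) → pose (1.5567, 0.5688, 1.3938)
step 4: θ'=2.3938 (R=-1.5000) → pose (2.0133, -0.7951, 2.3938)
step 5: θ'=1.6438 (R=1.1667) → pose (2.3835, -1.5654, 1.6438)
step 6: θ'=1.8938 (R=0.5000) → pose (2.3589, -1.4431, 1.8938)

(2.3589, -1.4431, 1.8938)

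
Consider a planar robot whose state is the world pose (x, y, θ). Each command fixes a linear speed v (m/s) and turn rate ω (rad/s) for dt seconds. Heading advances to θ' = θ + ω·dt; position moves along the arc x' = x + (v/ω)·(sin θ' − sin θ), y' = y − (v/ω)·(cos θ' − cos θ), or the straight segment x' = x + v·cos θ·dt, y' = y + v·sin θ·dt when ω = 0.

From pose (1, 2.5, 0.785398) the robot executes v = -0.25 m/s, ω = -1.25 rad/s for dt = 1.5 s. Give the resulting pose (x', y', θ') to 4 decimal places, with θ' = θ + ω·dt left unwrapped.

θ' = 0.7854 + -1.25·1.5 = -1.0896
R = v/ω = -0.25/-1.25 = 0.2000
x' = 1 + 0.2000·(sin -1.0896 − sin 0.7854) = 0.6813
y' = 2.5 − 0.2000·(cos -1.0896 − cos 0.7854) = 2.5489

(0.6813, 2.5489, -1.0896)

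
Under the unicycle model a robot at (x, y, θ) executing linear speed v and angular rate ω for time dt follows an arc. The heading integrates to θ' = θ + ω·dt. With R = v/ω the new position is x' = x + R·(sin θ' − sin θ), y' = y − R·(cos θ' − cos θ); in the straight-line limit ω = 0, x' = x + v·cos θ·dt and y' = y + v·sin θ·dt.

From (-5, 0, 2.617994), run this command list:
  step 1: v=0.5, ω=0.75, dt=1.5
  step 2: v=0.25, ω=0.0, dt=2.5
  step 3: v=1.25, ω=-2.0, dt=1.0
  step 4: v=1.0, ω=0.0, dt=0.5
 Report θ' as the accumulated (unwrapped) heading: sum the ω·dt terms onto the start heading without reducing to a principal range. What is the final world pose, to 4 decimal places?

step 1: θ'=3.7430 (R=0.6667) → pose (-5.7105, -0.0277, 3.7430)
step 2: θ'=3.7430 (straight) → pose (-6.2259, -0.3813, 3.7430)
step 3: θ'=1.7430 (R=-0.6250) → pose (-7.1953, 0.0270, 1.7430)
step 4: θ'=1.7430 (straight) → pose (-7.2809, 0.5196, 1.7430)

(-7.2809, 0.5196, 1.7430)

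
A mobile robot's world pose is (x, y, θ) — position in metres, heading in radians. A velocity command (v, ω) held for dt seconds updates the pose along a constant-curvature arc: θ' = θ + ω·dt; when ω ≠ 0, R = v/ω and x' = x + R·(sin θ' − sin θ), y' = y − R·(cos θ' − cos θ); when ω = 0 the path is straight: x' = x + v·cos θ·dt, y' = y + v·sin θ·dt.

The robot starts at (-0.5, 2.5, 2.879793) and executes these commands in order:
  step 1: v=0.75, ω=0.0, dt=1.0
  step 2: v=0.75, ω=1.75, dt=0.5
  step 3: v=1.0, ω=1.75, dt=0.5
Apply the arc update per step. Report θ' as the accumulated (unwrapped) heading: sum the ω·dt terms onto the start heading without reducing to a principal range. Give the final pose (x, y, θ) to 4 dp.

(-1.8226, 2.2105, 4.6298)

step 1: θ'=2.8798 (straight) → pose (-1.2244, 2.6941, 2.8798)
step 2: θ'=3.7548 (R=0.4286) → pose (-1.5820, 2.6306, 3.7548)
step 3: θ'=4.6298 (R=0.5714) → pose (-1.8226, 2.2105, 4.6298)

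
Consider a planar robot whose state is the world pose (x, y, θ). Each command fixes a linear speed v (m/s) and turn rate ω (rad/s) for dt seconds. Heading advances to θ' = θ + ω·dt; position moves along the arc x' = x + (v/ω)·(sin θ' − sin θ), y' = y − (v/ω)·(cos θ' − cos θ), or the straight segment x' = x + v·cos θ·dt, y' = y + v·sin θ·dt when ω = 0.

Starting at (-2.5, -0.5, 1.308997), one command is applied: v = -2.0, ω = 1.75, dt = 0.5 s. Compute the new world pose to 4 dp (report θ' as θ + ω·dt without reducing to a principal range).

θ' = 1.3090 + 1.75·0.5 = 2.1840
R = v/ω = -2.0/1.75 = -1.1429
x' = -2.5 + -1.1429·(sin 2.1840 − sin 1.3090) = -2.3307
y' = -0.5 − -1.1429·(cos 2.1840 − cos 1.3090) = -1.4535

(-2.3307, -1.4535, 2.1840)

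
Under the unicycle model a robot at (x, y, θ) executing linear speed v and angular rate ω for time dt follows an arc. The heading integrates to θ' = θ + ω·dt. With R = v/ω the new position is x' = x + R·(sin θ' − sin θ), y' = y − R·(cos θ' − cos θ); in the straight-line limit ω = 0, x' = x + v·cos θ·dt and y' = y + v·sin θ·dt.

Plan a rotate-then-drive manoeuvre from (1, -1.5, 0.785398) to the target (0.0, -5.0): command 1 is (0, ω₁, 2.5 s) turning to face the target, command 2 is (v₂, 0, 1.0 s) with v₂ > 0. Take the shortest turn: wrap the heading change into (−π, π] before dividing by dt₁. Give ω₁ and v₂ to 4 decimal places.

heading to target = atan2(-5−-1.5, 0−1) = -1.8491
Δθ = wrap(-1.8491 − 0.7854) = -2.6345; ω₁ = Δθ/dt₁ = -1.0538
distance = √((0−1)² + (-5−-1.5)²) = 3.6401; v₂ = distance/dt₂ = 3.6401

ω₁ = -1.0538, v₂ = 3.6401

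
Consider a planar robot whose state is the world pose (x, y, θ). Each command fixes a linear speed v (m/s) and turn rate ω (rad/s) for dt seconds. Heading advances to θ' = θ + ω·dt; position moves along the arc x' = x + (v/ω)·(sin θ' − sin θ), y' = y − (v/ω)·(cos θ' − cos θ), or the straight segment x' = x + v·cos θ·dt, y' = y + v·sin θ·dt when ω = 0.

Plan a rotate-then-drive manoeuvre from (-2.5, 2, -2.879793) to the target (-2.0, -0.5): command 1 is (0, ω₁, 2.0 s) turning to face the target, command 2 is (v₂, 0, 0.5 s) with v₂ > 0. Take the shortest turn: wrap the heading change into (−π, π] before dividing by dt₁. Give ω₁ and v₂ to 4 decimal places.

heading to target = atan2(-0.5−2, -2−-2.5) = -1.3734
Δθ = wrap(-1.3734 − -2.8798) = 1.5064; ω₁ = Δθ/dt₁ = 0.7532
distance = √((-2−-2.5)² + (-0.5−2)²) = 2.5495; v₂ = distance/dt₂ = 5.0990

ω₁ = 0.7532, v₂ = 5.0990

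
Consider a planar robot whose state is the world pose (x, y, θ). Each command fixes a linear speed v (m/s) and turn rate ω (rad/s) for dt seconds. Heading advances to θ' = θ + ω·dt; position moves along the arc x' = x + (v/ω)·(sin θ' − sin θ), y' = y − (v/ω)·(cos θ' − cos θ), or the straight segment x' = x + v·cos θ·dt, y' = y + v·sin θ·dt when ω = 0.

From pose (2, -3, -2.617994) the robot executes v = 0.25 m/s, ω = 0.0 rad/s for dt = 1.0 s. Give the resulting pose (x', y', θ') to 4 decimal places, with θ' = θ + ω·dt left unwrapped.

(1.7835, -3.1250, -2.6180)

θ' = -2.6180 + 0.0·1.0 = -2.6180
ω = 0 → straight: x' = 2 + 0.25·cos(-2.6180)·1.0 = 1.7835
y' = -3 + 0.25·sin(-2.6180)·1.0 = -3.1250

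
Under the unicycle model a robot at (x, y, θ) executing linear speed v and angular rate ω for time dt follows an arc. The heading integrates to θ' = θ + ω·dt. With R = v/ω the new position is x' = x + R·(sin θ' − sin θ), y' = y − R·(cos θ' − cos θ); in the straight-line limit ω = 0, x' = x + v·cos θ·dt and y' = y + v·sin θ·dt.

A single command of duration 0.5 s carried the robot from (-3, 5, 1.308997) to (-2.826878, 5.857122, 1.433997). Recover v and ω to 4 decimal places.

Δθ = 1.433997 − 1.308997 = 0.125000
ω = Δθ/dt = 0.125000/0.5 = 0.2500
R = −Δy/(cos θ' − cos θ) = 7.0000
v = R·ω = 7.0000·0.2500 = 1.7500

v = 1.7500, ω = 0.2500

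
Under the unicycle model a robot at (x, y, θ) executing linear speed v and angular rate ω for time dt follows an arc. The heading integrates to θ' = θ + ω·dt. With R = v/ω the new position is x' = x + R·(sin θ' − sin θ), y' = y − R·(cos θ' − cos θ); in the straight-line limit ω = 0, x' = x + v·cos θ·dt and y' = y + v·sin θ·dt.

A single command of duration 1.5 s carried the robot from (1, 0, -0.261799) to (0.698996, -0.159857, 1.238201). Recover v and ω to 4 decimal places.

v = -0.2500, ω = 1.0000

Δθ = 1.238201 − -0.261799 = 1.500000
ω = Δθ/dt = 1.500000/1.5 = 1.0000
R = Δx/(sin θ' − sin θ) = -0.2500
v = R·ω = -0.2500·1.0000 = -0.2500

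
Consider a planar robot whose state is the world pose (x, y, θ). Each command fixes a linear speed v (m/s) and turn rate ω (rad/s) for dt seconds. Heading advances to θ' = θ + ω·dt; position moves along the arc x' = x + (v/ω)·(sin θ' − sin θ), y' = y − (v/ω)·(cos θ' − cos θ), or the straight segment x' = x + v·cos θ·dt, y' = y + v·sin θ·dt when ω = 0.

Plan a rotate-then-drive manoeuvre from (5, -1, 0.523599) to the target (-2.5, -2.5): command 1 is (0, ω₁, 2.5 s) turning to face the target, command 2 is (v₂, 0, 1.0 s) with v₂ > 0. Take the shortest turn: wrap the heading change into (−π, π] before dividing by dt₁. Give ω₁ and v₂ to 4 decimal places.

heading to target = atan2(-2.5−-1, -2.5−5) = -2.9442
Δθ = wrap(-2.9442 − 0.5236) = 2.8154; ω₁ = Δθ/dt₁ = 1.1262
distance = √((-2.5−5)² + (-2.5−-1)²) = 7.6485; v₂ = distance/dt₂ = 7.6485

ω₁ = 1.1262, v₂ = 7.6485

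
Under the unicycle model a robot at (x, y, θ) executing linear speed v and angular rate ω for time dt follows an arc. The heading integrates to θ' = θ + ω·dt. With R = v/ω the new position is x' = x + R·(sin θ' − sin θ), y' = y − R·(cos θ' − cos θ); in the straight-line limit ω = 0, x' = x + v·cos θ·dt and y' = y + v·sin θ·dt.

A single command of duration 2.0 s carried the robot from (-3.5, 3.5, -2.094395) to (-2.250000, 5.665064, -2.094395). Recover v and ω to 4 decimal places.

v = -1.2500, ω = 0.0000

Δθ = -2.094395 − -2.094395 = 0.000000
ω = Δθ/dt = 0.000000/2.0 = 0.0000
ω = 0 → v = (Δx·cos θ + Δy·sin θ)/dt = -1.2500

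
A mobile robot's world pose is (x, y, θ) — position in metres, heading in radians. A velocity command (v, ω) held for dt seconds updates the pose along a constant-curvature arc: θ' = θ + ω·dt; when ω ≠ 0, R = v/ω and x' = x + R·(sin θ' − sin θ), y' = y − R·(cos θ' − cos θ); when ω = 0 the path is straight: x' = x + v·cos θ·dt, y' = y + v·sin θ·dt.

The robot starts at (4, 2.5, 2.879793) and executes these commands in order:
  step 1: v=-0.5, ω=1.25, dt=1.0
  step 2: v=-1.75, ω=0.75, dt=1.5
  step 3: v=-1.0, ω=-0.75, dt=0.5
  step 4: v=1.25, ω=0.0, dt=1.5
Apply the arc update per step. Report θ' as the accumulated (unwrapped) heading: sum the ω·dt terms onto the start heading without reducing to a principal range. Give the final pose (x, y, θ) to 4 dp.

(4.6272, 3.7718, 4.8798)

step 1: θ'=4.1298 (R=-0.4000) → pose (4.4375, 2.6663, 4.1298)
step 2: θ'=5.2548 (R=-2.3333) → pose (4.4876, 5.1545, 5.2548)
step 3: θ'=4.8798 (R=1.3333) → pose (4.3148, 5.6206, 4.8798)
step 4: θ'=4.8798 (straight) → pose (4.6272, 3.7718, 4.8798)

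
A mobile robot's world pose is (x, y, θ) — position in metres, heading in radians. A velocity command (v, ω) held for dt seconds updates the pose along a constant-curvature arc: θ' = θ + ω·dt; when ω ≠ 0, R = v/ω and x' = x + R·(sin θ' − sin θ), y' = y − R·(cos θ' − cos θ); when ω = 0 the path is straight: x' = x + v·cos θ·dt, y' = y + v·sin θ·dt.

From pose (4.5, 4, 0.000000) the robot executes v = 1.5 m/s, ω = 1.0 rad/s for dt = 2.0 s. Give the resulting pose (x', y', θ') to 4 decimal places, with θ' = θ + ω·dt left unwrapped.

θ' = 0.0000 + 1.0·2.0 = 2.0000
R = v/ω = 1.5/1.0 = 1.5000
x' = 4.5 + 1.5000·(sin 2.0000 − sin 0.0000) = 5.8639
y' = 4 − 1.5000·(cos 2.0000 − cos 0.0000) = 6.1242

(5.8639, 6.1242, 2.0000)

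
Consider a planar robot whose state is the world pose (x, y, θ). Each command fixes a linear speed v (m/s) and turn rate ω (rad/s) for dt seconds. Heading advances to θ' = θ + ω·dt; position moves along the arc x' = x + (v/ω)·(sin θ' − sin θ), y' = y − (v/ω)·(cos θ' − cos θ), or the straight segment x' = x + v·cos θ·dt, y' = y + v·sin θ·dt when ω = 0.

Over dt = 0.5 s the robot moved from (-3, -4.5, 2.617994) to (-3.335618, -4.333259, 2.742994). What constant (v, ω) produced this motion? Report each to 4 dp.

Δθ = 2.742994 − 2.617994 = 0.125000
ω = Δθ/dt = 0.125000/0.5 = 0.2500
R = Δx/(sin θ' − sin θ) = 3.0000
v = R·ω = 3.0000·0.2500 = 0.7500

v = 0.7500, ω = 0.2500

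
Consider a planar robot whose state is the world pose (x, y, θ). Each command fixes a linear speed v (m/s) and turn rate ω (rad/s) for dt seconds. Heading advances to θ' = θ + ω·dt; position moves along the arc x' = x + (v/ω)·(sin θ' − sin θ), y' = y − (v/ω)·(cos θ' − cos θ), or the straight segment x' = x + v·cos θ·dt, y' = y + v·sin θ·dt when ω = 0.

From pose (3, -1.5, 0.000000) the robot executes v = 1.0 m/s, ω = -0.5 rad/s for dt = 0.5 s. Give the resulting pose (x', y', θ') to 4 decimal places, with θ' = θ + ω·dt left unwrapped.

(3.4948, -1.5622, -0.2500)

θ' = 0.0000 + -0.5·0.5 = -0.2500
R = v/ω = 1.0/-0.5 = -2.0000
x' = 3 + -2.0000·(sin -0.2500 − sin 0.0000) = 3.4948
y' = -1.5 − -2.0000·(cos -0.2500 − cos 0.0000) = -1.5622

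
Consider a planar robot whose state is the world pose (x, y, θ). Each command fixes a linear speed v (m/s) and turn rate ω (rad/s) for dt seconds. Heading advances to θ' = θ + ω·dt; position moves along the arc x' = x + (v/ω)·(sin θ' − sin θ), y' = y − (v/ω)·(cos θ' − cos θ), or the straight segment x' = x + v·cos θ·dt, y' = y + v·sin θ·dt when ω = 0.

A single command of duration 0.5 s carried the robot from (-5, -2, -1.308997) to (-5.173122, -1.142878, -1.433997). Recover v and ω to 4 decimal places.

Δθ = -1.433997 − -1.308997 = -0.125000
ω = Δθ/dt = -0.125000/0.5 = -0.2500
R = −Δy/(cos θ' − cos θ) = 7.0000
v = R·ω = 7.0000·-0.2500 = -1.7500

v = -1.7500, ω = -0.2500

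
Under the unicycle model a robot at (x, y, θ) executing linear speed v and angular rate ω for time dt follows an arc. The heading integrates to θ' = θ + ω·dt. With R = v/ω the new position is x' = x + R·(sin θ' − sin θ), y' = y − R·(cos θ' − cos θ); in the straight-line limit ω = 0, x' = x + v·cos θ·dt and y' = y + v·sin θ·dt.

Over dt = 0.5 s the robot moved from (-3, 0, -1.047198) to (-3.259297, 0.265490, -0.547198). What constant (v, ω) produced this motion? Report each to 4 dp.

v = -0.7500, ω = 1.0000

Δθ = -0.547198 − -1.047198 = 0.500000
ω = Δθ/dt = 0.500000/0.5 = 1.0000
R = −Δy/(cos θ' − cos θ) = -0.7500
v = R·ω = -0.7500·1.0000 = -0.7500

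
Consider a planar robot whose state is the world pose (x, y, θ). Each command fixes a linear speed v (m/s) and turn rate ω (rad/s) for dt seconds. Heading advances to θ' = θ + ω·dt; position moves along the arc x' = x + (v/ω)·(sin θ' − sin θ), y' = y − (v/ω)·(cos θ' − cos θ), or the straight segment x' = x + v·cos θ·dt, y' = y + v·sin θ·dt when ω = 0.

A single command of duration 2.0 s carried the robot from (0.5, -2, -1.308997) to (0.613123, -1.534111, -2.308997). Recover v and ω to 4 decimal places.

v = -0.2500, ω = -0.5000

Δθ = -2.308997 − -1.308997 = -1.000000
ω = Δθ/dt = -1.000000/2.0 = -0.5000
R = −Δy/(cos θ' − cos θ) = 0.5000
v = R·ω = 0.5000·-0.5000 = -0.2500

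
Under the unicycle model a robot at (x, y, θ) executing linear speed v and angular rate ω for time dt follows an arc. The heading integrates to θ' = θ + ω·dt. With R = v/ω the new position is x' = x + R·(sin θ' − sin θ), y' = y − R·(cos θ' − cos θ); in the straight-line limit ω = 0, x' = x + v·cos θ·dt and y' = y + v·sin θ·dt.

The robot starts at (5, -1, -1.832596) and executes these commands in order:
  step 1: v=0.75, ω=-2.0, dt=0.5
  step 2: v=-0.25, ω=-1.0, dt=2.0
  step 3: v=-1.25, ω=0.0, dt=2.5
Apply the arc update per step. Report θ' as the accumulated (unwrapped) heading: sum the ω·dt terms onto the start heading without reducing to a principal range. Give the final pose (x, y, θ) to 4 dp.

step 1: θ'=-2.8326 (R=-0.3750) → pose (4.7518, -1.2602, -2.8326)
step 2: θ'=-4.8326 (R=0.2500) → pose (5.0760, -1.5283, -4.8326)
step 3: θ'=-4.8326 (straight) → pose (4.7013, -4.6308, -4.8326)

(4.7013, -4.6308, -4.8326)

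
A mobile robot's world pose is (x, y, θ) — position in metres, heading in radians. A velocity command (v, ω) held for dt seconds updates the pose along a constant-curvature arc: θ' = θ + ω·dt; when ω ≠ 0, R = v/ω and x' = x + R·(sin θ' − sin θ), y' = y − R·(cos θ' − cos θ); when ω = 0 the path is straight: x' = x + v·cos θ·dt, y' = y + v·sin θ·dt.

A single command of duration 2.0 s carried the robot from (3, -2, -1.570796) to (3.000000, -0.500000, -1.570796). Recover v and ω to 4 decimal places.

v = -0.7500, ω = 0.0000

Δθ = -1.570796 − -1.570796 = 0.000000
ω = Δθ/dt = 0.000000/2.0 = 0.0000
ω = 0 → v = (Δx·cos θ + Δy·sin θ)/dt = -0.7500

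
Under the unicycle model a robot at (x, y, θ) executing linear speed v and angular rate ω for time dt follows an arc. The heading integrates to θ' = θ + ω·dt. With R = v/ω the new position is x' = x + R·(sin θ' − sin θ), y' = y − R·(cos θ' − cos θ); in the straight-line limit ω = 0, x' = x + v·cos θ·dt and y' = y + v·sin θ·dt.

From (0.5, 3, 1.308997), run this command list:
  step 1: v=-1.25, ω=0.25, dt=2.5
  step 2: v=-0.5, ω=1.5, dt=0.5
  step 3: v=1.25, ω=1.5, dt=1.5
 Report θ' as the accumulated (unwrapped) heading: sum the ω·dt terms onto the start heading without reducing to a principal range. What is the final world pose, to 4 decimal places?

(-0.3610, -1.1818, 4.9340)

step 1: θ'=1.9340 (R=-5.0000) → pose (0.6558, -0.0704, 1.9340)
step 2: θ'=2.6840 (R=-0.3333) → pose (0.8201, -0.2511, 2.6840)
step 3: θ'=4.9340 (R=0.8333) → pose (-0.3610, -1.1818, 4.9340)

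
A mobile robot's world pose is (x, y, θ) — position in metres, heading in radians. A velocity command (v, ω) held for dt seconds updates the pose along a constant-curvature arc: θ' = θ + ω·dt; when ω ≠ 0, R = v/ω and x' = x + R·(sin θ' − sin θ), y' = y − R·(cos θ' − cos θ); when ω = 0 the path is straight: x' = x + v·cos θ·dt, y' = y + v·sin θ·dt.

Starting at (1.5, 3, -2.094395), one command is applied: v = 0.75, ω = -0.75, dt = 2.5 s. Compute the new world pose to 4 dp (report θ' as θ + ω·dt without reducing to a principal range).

θ' = -2.0944 + -0.75·2.5 = -3.9694
R = v/ω = 0.75/-0.75 = -1.0000
x' = 1.5 + -1.0000·(sin -3.9694 − sin -2.0944) = -0.1025
y' = 3 − -1.0000·(cos -3.9694 − cos -2.0944) = 2.8235

(-0.1025, 2.8235, -3.9694)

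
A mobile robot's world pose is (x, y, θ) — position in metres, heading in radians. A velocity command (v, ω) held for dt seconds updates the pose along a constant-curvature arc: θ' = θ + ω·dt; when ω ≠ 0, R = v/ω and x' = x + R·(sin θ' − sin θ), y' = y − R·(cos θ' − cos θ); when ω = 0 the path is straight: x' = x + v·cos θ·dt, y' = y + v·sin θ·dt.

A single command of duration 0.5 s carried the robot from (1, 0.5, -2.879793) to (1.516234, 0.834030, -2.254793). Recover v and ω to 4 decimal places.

v = -1.2500, ω = 1.2500

Δθ = -2.254793 − -2.879793 = 0.625000
ω = Δθ/dt = 0.625000/0.5 = 1.2500
R = Δx/(sin θ' − sin θ) = -1.0000
v = R·ω = -1.0000·1.2500 = -1.2500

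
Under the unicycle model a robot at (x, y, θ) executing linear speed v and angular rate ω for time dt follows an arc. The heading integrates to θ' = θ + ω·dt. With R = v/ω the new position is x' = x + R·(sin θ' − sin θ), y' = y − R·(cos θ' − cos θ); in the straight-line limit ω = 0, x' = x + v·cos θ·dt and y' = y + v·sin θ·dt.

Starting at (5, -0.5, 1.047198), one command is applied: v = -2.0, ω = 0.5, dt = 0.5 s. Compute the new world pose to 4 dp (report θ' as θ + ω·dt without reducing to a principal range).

(4.6129, -1.4192, 1.2972)

θ' = 1.0472 + 0.5·0.5 = 1.2972
R = v/ω = -2.0/0.5 = -4.0000
x' = 5 + -4.0000·(sin 1.2972 − sin 1.0472) = 4.6129
y' = -0.5 − -4.0000·(cos 1.2972 − cos 1.0472) = -1.4192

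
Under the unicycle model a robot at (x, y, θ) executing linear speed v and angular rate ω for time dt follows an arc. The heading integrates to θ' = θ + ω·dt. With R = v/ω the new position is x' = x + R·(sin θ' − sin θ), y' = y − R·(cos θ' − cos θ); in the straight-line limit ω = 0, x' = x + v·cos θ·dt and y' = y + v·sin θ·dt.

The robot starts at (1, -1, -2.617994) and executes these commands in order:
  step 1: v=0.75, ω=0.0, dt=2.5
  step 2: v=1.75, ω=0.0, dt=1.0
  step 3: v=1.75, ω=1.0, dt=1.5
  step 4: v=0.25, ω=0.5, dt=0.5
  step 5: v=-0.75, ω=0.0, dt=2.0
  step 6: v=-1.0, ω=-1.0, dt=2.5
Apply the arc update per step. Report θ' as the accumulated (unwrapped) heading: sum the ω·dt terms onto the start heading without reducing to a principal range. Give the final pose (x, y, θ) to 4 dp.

(-2.7519, -2.4327, -3.3680)

step 1: θ'=-2.6180 (straight) → pose (-0.6238, -1.9375, -2.6180)
step 2: θ'=-2.6180 (straight) → pose (-2.1393, -2.8125, -2.6180)
step 3: θ'=-1.1180 (R=1.7500) → pose (-2.8380, -5.0936, -1.1180)
step 4: θ'=-0.8680 (R=0.5000) → pose (-2.7699, -5.1981, -0.8680)
step 5: θ'=-0.8680 (straight) → pose (-3.7394, -4.0535, -0.8680)
step 6: θ'=-3.3680 (R=1.0000) → pose (-2.7519, -2.4327, -3.3680)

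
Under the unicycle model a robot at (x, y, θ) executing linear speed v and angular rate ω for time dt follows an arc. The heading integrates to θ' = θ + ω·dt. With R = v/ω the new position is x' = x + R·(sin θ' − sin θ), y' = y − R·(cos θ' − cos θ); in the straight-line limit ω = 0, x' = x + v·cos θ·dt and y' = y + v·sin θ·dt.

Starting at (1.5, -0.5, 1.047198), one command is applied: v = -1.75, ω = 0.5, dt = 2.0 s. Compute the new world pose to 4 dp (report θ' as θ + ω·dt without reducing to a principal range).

(1.4208, -3.8550, 2.0472)

θ' = 1.0472 + 0.5·2.0 = 2.0472
R = v/ω = -1.75/0.5 = -3.5000
x' = 1.5 + -3.5000·(sin 2.0472 − sin 1.0472) = 1.4208
y' = -0.5 − -3.5000·(cos 2.0472 − cos 1.0472) = -3.8550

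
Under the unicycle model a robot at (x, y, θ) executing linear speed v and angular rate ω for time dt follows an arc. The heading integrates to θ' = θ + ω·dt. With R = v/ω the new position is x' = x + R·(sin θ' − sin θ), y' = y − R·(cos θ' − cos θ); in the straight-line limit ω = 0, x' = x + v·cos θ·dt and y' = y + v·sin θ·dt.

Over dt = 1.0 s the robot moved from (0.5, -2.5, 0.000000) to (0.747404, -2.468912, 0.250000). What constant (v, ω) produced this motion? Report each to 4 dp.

v = 0.2500, ω = 0.2500

Δθ = 0.250000 − 0.000000 = 0.250000
ω = Δθ/dt = 0.250000/1.0 = 0.2500
R = Δx/(sin θ' − sin θ) = 1.0000
v = R·ω = 1.0000·0.2500 = 0.2500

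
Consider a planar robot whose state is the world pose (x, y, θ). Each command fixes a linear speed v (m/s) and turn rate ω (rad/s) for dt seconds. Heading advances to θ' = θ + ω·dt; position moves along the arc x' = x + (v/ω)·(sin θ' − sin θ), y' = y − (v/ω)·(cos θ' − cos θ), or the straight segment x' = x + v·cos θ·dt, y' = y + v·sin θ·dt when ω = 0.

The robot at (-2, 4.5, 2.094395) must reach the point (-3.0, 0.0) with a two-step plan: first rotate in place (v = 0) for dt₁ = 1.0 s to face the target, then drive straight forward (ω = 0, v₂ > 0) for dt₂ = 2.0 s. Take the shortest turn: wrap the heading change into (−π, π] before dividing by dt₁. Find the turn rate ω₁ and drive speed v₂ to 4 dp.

ω₁ = 2.3993, v₂ = 2.3049

heading to target = atan2(0−4.5, -3−-2) = -1.7895
Δθ = wrap(-1.7895 − 2.0944) = 2.3993; ω₁ = Δθ/dt₁ = 2.3993
distance = √((-3−-2)² + (0−4.5)²) = 4.6098; v₂ = distance/dt₂ = 2.3049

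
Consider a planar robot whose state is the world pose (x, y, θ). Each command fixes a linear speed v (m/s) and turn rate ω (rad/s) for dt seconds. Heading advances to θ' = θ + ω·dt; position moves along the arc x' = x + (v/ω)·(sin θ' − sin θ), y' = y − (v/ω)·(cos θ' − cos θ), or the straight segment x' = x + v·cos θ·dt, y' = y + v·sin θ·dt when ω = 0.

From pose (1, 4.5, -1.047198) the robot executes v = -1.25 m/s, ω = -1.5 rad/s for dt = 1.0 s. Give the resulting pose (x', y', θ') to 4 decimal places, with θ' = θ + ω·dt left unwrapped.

(1.2550, 5.6071, -2.5472)

θ' = -1.0472 + -1.5·1.0 = -2.5472
R = v/ω = -1.25/-1.5 = 0.8333
x' = 1 + 0.8333·(sin -2.5472 − sin -1.0472) = 1.2550
y' = 4.5 − 0.8333·(cos -2.5472 − cos -1.0472) = 5.6071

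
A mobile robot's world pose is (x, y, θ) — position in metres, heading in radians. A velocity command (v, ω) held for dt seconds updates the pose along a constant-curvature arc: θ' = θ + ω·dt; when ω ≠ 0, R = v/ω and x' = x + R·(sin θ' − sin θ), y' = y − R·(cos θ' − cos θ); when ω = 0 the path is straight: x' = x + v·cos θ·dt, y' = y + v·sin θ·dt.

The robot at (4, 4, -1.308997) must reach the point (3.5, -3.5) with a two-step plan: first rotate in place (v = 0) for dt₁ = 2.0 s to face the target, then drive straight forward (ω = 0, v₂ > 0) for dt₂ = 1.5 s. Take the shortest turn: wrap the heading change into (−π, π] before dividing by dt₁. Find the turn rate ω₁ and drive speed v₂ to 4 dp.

ω₁ = -0.1642, v₂ = 5.0111

heading to target = atan2(-3.5−4, 3.5−4) = -1.6374
Δθ = wrap(-1.6374 − -1.3090) = -0.3284; ω₁ = Δθ/dt₁ = -0.1642
distance = √((3.5−4)² + (-3.5−4)²) = 7.5166; v₂ = distance/dt₂ = 5.0111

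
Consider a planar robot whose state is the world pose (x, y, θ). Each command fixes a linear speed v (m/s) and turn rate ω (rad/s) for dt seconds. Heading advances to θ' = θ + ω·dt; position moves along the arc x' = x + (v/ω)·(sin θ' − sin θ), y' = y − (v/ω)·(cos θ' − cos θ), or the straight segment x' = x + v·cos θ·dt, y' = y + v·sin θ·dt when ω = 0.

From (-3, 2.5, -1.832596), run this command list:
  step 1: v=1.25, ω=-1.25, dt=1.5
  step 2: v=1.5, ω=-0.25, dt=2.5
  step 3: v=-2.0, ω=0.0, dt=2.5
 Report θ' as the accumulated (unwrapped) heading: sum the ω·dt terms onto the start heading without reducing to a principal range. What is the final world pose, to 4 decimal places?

(-5.0034, 0.1110, -4.3326)

step 1: θ'=-3.7076 (R=-1.0000) → pose (-4.5022, 1.9148, -3.7076)
step 2: θ'=-4.3326 (R=-6.0000) → pose (-6.8571, 4.7547, -4.3326)
step 3: θ'=-4.3326 (straight) → pose (-5.0034, 0.1110, -4.3326)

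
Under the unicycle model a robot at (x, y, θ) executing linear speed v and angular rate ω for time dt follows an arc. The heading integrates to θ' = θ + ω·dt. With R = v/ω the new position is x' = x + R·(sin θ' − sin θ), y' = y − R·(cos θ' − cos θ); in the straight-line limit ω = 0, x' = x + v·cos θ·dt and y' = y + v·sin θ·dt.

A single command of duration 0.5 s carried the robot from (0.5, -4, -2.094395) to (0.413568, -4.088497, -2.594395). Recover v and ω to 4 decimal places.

Δθ = -2.594395 − -2.094395 = -0.500000
ω = Δθ/dt = -0.500000/0.5 = -1.0000
R = −Δy/(cos θ' − cos θ) = -0.2500
v = R·ω = -0.2500·-1.0000 = 0.2500

v = 0.2500, ω = -1.0000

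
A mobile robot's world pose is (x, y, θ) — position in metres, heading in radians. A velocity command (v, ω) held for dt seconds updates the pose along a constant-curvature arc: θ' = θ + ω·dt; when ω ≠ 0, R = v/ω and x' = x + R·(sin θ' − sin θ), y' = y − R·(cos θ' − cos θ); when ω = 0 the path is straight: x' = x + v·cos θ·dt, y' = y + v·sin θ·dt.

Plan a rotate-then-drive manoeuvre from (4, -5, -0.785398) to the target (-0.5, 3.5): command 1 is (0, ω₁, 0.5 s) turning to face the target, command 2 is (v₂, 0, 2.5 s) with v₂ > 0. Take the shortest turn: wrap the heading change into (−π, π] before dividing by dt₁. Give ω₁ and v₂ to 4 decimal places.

heading to target = atan2(3.5−-5, -0.5−4) = 2.0577
Δθ = wrap(2.0577 − -0.7854) = 2.8431; ω₁ = Δθ/dt₁ = 5.6862
distance = √((-0.5−4)² + (3.5−-5)²) = 9.6177; v₂ = distance/dt₂ = 3.8471

ω₁ = 5.6862, v₂ = 3.8471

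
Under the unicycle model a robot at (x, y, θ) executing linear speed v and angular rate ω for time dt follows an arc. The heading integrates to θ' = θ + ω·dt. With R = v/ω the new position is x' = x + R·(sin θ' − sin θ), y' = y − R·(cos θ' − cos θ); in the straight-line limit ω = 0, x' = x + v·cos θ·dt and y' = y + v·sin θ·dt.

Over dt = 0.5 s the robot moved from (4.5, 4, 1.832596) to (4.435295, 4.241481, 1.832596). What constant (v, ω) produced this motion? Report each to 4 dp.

v = 0.5000, ω = 0.0000

Δθ = 1.832596 − 1.832596 = 0.000000
ω = Δθ/dt = 0.000000/0.5 = 0.0000
ω = 0 → v = (Δx·cos θ + Δy·sin θ)/dt = 0.5000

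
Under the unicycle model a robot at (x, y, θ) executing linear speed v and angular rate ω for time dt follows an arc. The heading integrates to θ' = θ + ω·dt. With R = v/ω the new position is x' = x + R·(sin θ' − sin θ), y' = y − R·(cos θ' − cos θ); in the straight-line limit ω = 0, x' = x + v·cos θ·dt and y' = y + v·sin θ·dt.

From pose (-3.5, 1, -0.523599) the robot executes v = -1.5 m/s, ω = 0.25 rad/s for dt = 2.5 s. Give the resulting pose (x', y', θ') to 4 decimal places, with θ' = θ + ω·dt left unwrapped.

(-7.1074, 1.7730, 0.1014)

θ' = -0.5236 + 0.25·2.5 = 0.1014
R = v/ω = -1.5/0.25 = -6.0000
x' = -3.5 + -6.0000·(sin 0.1014 − sin -0.5236) = -7.1074
y' = 1 − -6.0000·(cos 0.1014 − cos -0.5236) = 1.7730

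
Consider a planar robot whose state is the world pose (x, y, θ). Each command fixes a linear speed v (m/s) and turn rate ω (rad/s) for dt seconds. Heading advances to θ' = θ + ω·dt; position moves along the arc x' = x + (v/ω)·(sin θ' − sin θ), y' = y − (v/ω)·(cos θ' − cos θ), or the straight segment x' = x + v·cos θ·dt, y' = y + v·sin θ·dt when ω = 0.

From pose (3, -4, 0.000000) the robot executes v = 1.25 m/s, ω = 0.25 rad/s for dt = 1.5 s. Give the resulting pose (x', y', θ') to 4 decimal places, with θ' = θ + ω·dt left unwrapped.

θ' = 0.0000 + 0.25·1.5 = 0.3750
R = v/ω = 1.25/0.25 = 5.0000
x' = 3 + 5.0000·(sin 0.3750 − sin 0.0000) = 4.8314
y' = -4 − 5.0000·(cos 0.3750 − cos 0.0000) = -3.6525

(4.8314, -3.6525, 0.3750)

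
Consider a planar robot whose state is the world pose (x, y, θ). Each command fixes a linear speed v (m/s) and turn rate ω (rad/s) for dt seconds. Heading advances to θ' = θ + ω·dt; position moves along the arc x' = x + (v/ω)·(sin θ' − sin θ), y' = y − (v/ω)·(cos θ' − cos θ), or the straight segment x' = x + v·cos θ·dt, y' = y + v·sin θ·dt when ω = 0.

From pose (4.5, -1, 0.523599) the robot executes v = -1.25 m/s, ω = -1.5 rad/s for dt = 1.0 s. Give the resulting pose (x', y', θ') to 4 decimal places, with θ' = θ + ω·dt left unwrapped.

(3.3929, -0.7450, -0.9764)

θ' = 0.5236 + -1.5·1.0 = -0.9764
R = v/ω = -1.25/-1.5 = 0.8333
x' = 4.5 + 0.8333·(sin -0.9764 − sin 0.5236) = 3.3929
y' = -1 − 0.8333·(cos -0.9764 − cos 0.5236) = -0.7450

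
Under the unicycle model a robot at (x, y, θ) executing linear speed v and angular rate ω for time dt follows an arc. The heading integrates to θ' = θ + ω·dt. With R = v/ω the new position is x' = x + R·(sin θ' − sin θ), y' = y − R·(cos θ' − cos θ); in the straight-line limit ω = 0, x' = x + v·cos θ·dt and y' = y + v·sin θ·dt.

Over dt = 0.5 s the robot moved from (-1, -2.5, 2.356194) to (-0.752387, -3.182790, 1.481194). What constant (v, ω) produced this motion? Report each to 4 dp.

Δθ = 1.481194 − 2.356194 = -0.875000
ω = Δθ/dt = -0.875000/0.5 = -1.7500
R = −Δy/(cos θ' − cos θ) = 0.8571
v = R·ω = 0.8571·-1.7500 = -1.5000

v = -1.5000, ω = -1.7500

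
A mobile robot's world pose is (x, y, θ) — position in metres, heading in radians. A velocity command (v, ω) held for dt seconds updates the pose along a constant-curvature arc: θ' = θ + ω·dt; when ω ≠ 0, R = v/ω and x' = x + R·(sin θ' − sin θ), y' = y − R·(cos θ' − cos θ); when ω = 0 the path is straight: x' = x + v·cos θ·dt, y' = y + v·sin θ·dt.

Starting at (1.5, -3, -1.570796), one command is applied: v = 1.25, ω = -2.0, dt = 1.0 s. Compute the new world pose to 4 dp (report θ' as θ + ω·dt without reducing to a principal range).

(0.6149, -3.5683, -3.5708)

θ' = -1.5708 + -2.0·1.0 = -3.5708
R = v/ω = 1.25/-2.0 = -0.6250
x' = 1.5 + -0.6250·(sin -3.5708 − sin -1.5708) = 0.6149
y' = -3 − -0.6250·(cos -3.5708 − cos -1.5708) = -3.5683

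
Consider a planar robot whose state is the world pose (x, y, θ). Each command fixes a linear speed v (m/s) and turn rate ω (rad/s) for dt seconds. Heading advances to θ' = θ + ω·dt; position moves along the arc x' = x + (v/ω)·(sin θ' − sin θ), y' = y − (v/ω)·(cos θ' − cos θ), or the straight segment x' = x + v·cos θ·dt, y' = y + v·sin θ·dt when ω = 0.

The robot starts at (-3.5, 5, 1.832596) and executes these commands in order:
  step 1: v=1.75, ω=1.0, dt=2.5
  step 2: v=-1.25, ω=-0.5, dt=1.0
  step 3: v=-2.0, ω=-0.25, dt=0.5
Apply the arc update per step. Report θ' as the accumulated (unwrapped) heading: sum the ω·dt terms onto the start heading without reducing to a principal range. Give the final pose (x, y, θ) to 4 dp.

(-5.2787, 6.7831, 3.7076)

step 1: θ'=4.3326 (R=1.7500) → pose (-6.8157, 5.1958, 4.3326)
step 2: θ'=3.8326 (R=2.5000) → pose (-6.0871, 6.1955, 3.8326)
step 3: θ'=3.7076 (R=8.0000) → pose (-5.2787, 6.7831, 3.7076)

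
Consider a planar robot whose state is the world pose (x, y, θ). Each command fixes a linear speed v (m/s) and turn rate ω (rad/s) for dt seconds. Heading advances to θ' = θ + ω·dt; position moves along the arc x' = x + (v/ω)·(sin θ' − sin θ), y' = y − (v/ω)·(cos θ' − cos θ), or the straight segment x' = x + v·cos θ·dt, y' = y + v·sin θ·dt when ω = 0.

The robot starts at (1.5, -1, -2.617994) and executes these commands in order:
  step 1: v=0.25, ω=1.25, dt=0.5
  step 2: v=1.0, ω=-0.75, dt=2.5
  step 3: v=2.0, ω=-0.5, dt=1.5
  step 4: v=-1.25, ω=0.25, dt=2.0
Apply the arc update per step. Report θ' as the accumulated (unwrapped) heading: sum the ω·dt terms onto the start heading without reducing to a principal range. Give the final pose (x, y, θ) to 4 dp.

step 1: θ'=-1.9930 (R=0.2000) → pose (1.4176, -1.0913, -1.9930)
step 2: θ'=-3.8680 (R=-1.3333) → pose (-0.6843, -1.5417, -3.8680)
step 3: θ'=-4.6180 (R=-4.0000) → pose (-2.0097, 1.0716, -4.6180)
step 4: θ'=-4.1180 (R=-5.0000) → pose (-1.1744, -1.2572, -4.1180)

(-1.1744, -1.2572, -4.1180)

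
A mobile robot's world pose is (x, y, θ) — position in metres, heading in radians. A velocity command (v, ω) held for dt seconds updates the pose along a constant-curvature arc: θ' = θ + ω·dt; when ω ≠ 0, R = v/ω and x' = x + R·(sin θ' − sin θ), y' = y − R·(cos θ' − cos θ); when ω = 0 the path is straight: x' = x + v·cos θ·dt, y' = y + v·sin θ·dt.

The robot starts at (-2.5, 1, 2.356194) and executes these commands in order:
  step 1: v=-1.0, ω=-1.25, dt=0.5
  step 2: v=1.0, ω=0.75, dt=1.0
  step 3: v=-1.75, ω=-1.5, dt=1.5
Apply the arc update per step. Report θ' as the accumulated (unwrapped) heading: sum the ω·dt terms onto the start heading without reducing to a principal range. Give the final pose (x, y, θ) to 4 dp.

step 1: θ'=1.7312 (R=0.8000) → pose (-2.2760, 0.5621, 1.7312)
step 2: θ'=2.4812 (R=1.3333) → pose (-2.7743, 1.4021, 2.4812)
step 3: θ'=0.2312 (R=1.1667) → pose (-3.2226, -0.6549, 0.2312)

(-3.2226, -0.6549, 0.2312)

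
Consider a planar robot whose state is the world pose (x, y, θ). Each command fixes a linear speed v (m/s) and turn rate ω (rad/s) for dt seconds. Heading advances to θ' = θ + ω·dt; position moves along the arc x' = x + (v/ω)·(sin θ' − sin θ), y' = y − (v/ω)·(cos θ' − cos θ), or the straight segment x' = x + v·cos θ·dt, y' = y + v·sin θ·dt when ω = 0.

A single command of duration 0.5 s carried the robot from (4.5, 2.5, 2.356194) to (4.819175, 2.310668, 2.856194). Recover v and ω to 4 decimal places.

Δθ = 2.856194 − 2.356194 = 0.500000
ω = Δθ/dt = 0.500000/0.5 = 1.0000
R = Δx/(sin θ' − sin θ) = -0.7500
v = R·ω = -0.7500·1.0000 = -0.7500

v = -0.7500, ω = 1.0000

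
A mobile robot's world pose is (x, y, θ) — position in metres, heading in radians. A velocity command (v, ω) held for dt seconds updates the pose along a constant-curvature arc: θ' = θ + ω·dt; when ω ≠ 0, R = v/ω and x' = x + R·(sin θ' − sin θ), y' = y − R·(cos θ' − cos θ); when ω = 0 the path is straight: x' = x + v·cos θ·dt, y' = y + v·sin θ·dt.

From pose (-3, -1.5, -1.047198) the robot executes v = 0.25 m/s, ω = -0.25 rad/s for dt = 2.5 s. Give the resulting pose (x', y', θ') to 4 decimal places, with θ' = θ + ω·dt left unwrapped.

θ' = -1.0472 + -0.25·2.5 = -1.6722
R = v/ω = 0.25/-0.25 = -1.0000
x' = -3 + -1.0000·(sin -1.6722 − sin -1.0472) = -2.8712
y' = -1.5 − -1.0000·(cos -1.6722 − cos -1.0472) = -2.1012

(-2.8712, -2.1012, -1.6722)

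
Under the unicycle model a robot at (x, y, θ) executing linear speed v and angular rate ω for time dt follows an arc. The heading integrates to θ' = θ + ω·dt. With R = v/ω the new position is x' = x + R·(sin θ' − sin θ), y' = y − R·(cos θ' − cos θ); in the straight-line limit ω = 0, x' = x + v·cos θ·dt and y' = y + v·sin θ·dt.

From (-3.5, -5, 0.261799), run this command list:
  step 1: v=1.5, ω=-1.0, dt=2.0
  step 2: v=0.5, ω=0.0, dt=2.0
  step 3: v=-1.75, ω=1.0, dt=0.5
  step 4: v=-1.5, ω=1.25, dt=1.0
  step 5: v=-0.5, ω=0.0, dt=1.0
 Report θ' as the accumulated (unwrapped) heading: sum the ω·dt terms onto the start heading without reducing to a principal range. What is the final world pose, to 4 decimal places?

(-3.5192, -6.0197, 0.0118)

step 1: θ'=-1.7382 (R=-1.5000) → pose (-1.6327, -6.6988, -1.7382)
step 2: θ'=-1.7382 (straight) → pose (-1.7994, -7.6848, -1.7382)
step 3: θ'=-1.2382 (R=-1.7500) → pose (-1.8708, -6.8219, -1.2382)
step 4: θ'=0.0118 (R=-1.2000) → pose (-3.0192, -6.0138, 0.0118)
step 5: θ'=0.0118 (straight) → pose (-3.5192, -6.0197, 0.0118)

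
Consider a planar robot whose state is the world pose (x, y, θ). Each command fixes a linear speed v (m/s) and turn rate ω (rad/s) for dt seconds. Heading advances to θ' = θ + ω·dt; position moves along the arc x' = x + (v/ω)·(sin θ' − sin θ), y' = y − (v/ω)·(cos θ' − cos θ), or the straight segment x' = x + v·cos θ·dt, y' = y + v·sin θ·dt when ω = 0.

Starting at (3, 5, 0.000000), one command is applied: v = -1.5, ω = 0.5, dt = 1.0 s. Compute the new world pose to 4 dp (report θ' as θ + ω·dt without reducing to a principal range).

(1.5617, 4.6327, 0.5000)

θ' = 0.0000 + 0.5·1.0 = 0.5000
R = v/ω = -1.5/0.5 = -3.0000
x' = 3 + -3.0000·(sin 0.5000 − sin 0.0000) = 1.5617
y' = 5 − -3.0000·(cos 0.5000 − cos 0.0000) = 4.6327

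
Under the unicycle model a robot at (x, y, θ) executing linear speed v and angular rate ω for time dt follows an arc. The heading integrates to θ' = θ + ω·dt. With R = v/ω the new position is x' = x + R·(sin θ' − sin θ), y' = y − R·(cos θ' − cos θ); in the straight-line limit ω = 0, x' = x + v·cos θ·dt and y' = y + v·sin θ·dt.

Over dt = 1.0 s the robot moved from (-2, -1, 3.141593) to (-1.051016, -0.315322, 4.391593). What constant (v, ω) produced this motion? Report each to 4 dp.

v = -1.2500, ω = 1.2500

Δθ = 4.391593 − 3.141593 = 1.250000
ω = Δθ/dt = 1.250000/1.0 = 1.2500
R = Δx/(sin θ' − sin θ) = -1.0000
v = R·ω = -1.0000·1.2500 = -1.2500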